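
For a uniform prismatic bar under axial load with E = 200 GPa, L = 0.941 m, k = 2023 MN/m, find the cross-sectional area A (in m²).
Model: a uniform prismatic bar under axial load, so k = (A·E) / L.
Solve for A: A = (k·L) / E.
Convert to SI units:
  E = 200 GPa = 2 × 10¹¹ Pa
  k = 2023 MN/m = 2.023 × 10⁹ N/m
Substitute:
  A = ((2.023 × 10⁹) × 0.941) / (2 × 10¹¹)
  A = 0.009518 m²
Final answer: A = 0.009518 m²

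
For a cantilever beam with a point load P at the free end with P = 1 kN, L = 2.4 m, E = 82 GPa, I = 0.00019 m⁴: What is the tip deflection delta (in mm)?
Model: a cantilever beam with a point load P at the free end, so delta = (P·L^3) / (3·E·I).
Convert to SI units:
  P = 1 kN = 1000 N
  E = 82 GPa = 8.2 × 10¹⁰ Pa
Substitute:
  delta = (1000 × 2.4^3) / (3 × (8.2 × 10¹⁰) × 0.00019)
  delta = 0.0002958 m
Convert: delta = 0.0002958 m = 0.2958 mm
Final answer: delta = 0.2958 mm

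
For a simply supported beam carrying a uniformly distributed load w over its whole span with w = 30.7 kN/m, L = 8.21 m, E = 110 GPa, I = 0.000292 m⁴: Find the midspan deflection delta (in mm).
Model: a simply supported beam carrying a uniformly distributed load w over its whole span, so delta = (5·w·L^4) / (384·E·I).
Convert to SI units:
  w = 30.7 kN/m = 30700 N/m
  E = 110 GPa = 1.1 × 10¹¹ Pa
Substitute:
  delta = (5 × 30700 × 8.21^4) / (384 × (1.1 × 10¹¹) × 0.000292)
  delta = 0.05654 m
Convert: delta = 0.05654 m = 56.54 mm
Final answer: delta = 56.54 mm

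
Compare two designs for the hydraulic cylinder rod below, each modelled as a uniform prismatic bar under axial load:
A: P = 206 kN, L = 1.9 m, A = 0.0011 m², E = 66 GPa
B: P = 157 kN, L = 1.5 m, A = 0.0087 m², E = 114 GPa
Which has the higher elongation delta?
Model: a uniform prismatic bar under axial load, so delta = (P·L) / (A·E) (SI units).
  A: delta = (206000 × 1.9) / (0.0011 × (6.6 × 10¹⁰)) = 0.005391 m = 5.391 mm
  B: delta = (157000 × 1.5) / (0.0087 × (1.14 × 10¹¹)) = 0.0002374 m = 0.2374 mm
5.391 mm > 0.2374 mm, so A is larger.
Final answer: A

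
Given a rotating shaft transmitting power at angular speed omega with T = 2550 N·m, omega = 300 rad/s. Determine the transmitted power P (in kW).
Model: a rotating shaft transmitting power at angular speed omega, so P = T·omega.
Substitute:
  P = 2550 × 300
  P = 765000 W
Convert: P = 765000 W = 765 kW
Final answer: P = 765 kW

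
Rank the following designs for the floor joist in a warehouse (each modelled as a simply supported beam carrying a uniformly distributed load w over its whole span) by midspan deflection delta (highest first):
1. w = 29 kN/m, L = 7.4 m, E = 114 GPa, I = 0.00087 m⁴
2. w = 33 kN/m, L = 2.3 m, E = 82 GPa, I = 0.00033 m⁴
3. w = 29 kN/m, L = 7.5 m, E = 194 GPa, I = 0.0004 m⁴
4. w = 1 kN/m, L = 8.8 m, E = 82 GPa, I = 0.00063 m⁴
Model: a simply supported beam carrying a uniformly distributed load w over its whole span, so delta = (5·w·L^4) / (384·E·I) (SI units).
  Case 1: delta = (5 × 29000 × 7.4^4) / (384 × (1.14 × 10¹¹) × 0.00087) = 0.01142 m = 11.42 mm
  Case 2: delta = (5 × 33000 × 2.3^4) / (384 × (8.2 × 10¹⁰) × 0.00033) = 0.0004444 m = 0.4444 mm
  Case 3: delta = (5 × 29000 × 7.5^4) / (384 × (1.94 × 10¹¹) × 0.0004) = 0.0154 m = 15.4 mm
  Case 4: delta = (5 × 1000 × 8.8^4) / (384 × (8.2 × 10¹⁰) × 0.00063) = 0.001512 m = 1.512 mm
Ordering: 15.4 mm (case 3) > 11.42 mm (case 1) > 1.512 mm (case 4) > 0.4444 mm (case 2)
Final answer: 3, 1, 4, 2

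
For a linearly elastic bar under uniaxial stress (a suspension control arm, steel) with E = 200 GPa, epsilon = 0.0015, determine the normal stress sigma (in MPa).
Model: a linearly elastic bar under uniaxial stress, so epsilon = sigma / E.
Solve for sigma: sigma = epsilon·E.
Convert to SI units:
  E = 200 GPa = 2 × 10¹¹ Pa
Substitute:
  sigma = 0.0015 × (2 × 10¹¹)
  sigma = 3 × 10⁸ Pa
Convert: sigma = 3 × 10⁸ Pa = 300 MPa
Final answer: sigma = 300 MPa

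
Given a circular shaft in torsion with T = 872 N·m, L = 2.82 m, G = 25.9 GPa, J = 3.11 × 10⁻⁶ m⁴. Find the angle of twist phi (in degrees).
Model: a circular shaft in torsion, so phi = (T·L) / (G·J).
Convert to SI units:
  G = 25.9 GPa = 2.59 × 10¹⁰ Pa
Substitute:
  phi = (872 × 2.82) / ((2.59 × 10¹⁰) × (3.11 × 10⁻⁶))
  phi = 0.03053 rad
Convert to degrees: phi = 0.03053 × 180/π = 1.749°
Final answer: phi = 1.749°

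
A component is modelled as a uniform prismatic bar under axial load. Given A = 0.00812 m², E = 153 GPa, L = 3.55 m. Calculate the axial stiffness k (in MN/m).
Model: a uniform prismatic bar under axial load, so k = (A·E) / L.
Convert to SI units:
  E = 153 GPa = 1.53 × 10¹¹ Pa
Substitute:
  k = (0.00812 × (1.53 × 10¹¹)) / 3.55
  k = 3.5 × 10⁸ N/m
Convert: k = 3.5 × 10⁸ N/m = 350 MN/m
Final answer: k = 350 MN/m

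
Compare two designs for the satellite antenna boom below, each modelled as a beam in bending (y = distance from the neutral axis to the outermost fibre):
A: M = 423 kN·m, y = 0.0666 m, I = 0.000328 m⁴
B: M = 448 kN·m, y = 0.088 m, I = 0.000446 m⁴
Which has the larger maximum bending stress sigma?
Model: a beam in bending (y = distance from the neutral axis to the outermost fibre), so sigma = (M·y) / I (SI units).
  A: sigma = (423000 × 0.0666) / 0.000328 = 8.589 × 10⁷ Pa = 85.89 MPa
  B: sigma = (448000 × 0.088) / 0.000446 = 8.839 × 10⁷ Pa = 88.39 MPa
88.39 MPa > 85.89 MPa, so B is larger.
Final answer: B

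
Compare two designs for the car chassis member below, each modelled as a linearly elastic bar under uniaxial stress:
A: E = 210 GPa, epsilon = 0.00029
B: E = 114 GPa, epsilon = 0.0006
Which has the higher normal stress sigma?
Model: a linearly elastic bar under uniaxial stress, so sigma = E·epsilon (SI units).
  A: sigma = (2.1 × 10¹¹) × 0.00029 = 6.09 × 10⁷ Pa = 60.9 MPa
  B: sigma = (1.14 × 10¹¹) × 0.0006 = 6.84 × 10⁷ Pa = 68.4 MPa
68.4 MPa > 60.9 MPa, so B is larger.
Final answer: B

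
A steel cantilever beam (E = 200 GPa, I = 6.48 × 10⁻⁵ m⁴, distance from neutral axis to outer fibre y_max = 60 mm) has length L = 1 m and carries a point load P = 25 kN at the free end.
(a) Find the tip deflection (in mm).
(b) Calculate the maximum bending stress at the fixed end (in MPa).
(a) Tip deflection of a cantilever with an end point load: δ = P·L^3 / (3·E·I). Convert P = 25 kN = 25000 N, E = 200 GPa = 2 × 10¹¹ Pa.
  δ = (25000 × 1^3) / (3 × (2 × 10¹¹) × (6.48 × 10⁻⁵)) = 0.000643 m = 0.643 mm
(b) Maximum bending moment at the fixed end: M = P·L = 25000 × 1 = 25000 N·m. Convert y_max = 60 mm = 0.06 m.
  σ = M·y_max / I = (25000 × 0.06) / (6.48 × 10⁻⁵) = 2.315 × 10⁷ Pa = 23.15 MPa
Final answer: (a) δ = 0.643 mm, (b) σ = 23.15 MPa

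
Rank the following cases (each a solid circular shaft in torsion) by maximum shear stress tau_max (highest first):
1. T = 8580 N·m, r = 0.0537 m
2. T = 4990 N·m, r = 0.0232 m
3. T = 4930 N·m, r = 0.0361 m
Model: a solid circular shaft in torsion, so tau_max = (2·T) / (π·r^3) (SI units).
  Case 1: tau_max = (2 × 8580) / (π × 0.0537^3) = 3.527 × 10⁷ Pa = 35.27 MPa
  Case 2: tau_max = (2 × 4990) / (π × 0.0232^3) = 2.544 × 10⁸ Pa = 254.4 MPa
  Case 3: tau_max = (2 × 4930) / (π × 0.0361^3) = 6.671 × 10⁷ Pa = 66.71 MPa
Ordering: 254.4 MPa (case 2) > 66.71 MPa (case 3) > 35.27 MPa (case 1)
Final answer: 2, 3, 1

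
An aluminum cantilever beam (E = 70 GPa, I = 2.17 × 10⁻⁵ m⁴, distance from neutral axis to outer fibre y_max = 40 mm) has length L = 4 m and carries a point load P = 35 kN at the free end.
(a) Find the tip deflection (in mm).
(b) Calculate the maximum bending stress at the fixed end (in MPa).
(a) Tip deflection of a cantilever with an end point load: δ = P·L^3 / (3·E·I). Convert P = 35 kN = 35000 N, E = 70 GPa = 7 × 10¹⁰ Pa.
  δ = (35000 × 4^3) / (3 × (7 × 10¹⁰) × (2.17 × 10⁻⁵)) = 0.4916 m = 491.6 mm
(b) Maximum bending moment at the fixed end: M = P·L = 35000 × 4 = 140000 N·m. Convert y_max = 40 mm = 0.04 m.
  σ = M·y_max / I = (140000 × 0.04) / (2.17 × 10⁻⁵) = 2.581 × 10⁸ Pa = 258.1 MPa
Final answer: (a) δ = 491.6 mm, (b) σ = 258.1 MPa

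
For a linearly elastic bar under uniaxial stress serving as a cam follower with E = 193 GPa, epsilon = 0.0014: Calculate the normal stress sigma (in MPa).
Model: a linearly elastic bar under uniaxial stress, so sigma = E·epsilon.
Convert to SI units:
  E = 193 GPa = 1.93 × 10¹¹ Pa
Substitute:
  sigma = (1.93 × 10¹¹) × 0.0014
  sigma = 2.702 × 10⁸ Pa
Convert: sigma = 2.702 × 10⁸ Pa = 270.2 MPa
Final answer: sigma = 270.2 MPa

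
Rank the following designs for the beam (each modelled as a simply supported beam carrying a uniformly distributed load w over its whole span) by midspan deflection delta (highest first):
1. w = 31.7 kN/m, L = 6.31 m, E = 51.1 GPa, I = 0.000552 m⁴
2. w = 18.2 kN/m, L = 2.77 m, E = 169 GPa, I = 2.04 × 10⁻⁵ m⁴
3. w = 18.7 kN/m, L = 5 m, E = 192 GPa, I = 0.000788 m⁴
Model: a simply supported beam carrying a uniformly distributed load w over its whole span, so delta = (5·w·L^4) / (384·E·I) (SI units).
  Case 1: delta = (5 × 31700 × 6.31^4) / (384 × (5.11 × 10¹⁰) × 0.000552) = 0.0232 m = 23.2 mm
  Case 2: delta = (5 × 18200 × 2.77^4) / (384 × (1.69 × 10¹¹) × (2.04 × 10⁻⁵)) = 0.004047 m = 4.047 mm
  Case 3: delta = (5 × 18700 × 5^4) / (384 × (1.92 × 10¹¹) × 0.000788) = 0.001006 m = 1.006 mm
Ordering: 23.2 mm (case 1) > 4.047 mm (case 2) > 1.006 mm (case 3)
Final answer: 1, 2, 3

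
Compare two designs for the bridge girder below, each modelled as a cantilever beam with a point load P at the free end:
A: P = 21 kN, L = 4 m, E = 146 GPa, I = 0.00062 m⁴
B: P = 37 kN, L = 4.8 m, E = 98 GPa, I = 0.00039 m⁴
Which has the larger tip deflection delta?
Model: a cantilever beam with a point load P at the free end, so delta = (P·L^3) / (3·E·I) (SI units).
  A: delta = (21000 × 4^3) / (3 × (1.46 × 10¹¹) × 0.00062) = 0.004949 m = 4.949 mm
  B: delta = (37000 × 4.8^3) / (3 × (9.8 × 10¹⁰) × 0.00039) = 0.03569 m = 35.69 mm
35.69 mm > 4.949 mm, so B is larger.
Final answer: B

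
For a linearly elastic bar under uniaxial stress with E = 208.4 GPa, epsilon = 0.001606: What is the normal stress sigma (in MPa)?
Model: a linearly elastic bar under uniaxial stress, so sigma = E·epsilon.
Convert to SI units:
  E = 208.4 GPa = 2.084 × 10¹¹ Pa
Substitute:
  sigma = (2.084 × 10¹¹) × 0.001606
  sigma = 3.347 × 10⁸ Pa
Convert: sigma = 3.347 × 10⁸ Pa = 334.7 MPa
Final answer: sigma = 334.7 MPa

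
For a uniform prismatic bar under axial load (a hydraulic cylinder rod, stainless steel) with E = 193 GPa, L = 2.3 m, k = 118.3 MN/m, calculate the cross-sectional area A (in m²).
Model: a uniform prismatic bar under axial load, so k = (A·E) / L.
Solve for A: A = (k·L) / E.
Convert to SI units:
  E = 193 GPa = 1.93 × 10¹¹ Pa
  k = 118.3 MN/m = 1.183 × 10⁸ N/m
Substitute:
  A = ((1.183 × 10⁸) × 2.3) / (1.93 × 10¹¹)
  A = 0.00141 m²
Final answer: A = 0.00141 m²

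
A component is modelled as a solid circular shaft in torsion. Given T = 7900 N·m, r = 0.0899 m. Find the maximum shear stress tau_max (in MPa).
Model: a solid circular shaft in torsion, so tau_max = (2·T) / (π·r^3).
Substitute:
  tau_max = (2 × 7900) / (π × 0.0899^3)
  tau_max = 6.922 × 10⁶ Pa
Convert: tau_max = 6.922 × 10⁶ Pa = 6.922 MPa
Final answer: tau_max = 6.922 MPa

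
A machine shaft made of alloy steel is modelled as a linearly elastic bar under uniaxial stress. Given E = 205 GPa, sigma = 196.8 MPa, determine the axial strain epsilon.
Model: a linearly elastic bar under uniaxial stress, so sigma = E·epsilon.
Solve for epsilon: epsilon = sigma / E.
Convert to SI units:
  E = 205 GPa = 2.05 × 10¹¹ Pa
  sigma = 196.8 MPa = 1.968 × 10⁸ Pa
Substitute:
  epsilon = (1.968 × 10⁸) / (2.05 × 10¹¹)
  epsilon = 0.00096
Final answer: epsilon = 0.00096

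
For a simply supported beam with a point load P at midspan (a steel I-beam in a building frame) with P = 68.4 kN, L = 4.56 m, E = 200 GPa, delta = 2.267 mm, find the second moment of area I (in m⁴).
Model: a simply supported beam with a point load P at midspan, so delta = (P·L^3) / (48·E·I).
Solve for I: I = (P·L^3) / (48·delta·E).
Convert to SI units:
  P = 68.4 kN = 68400 N
  E = 200 GPa = 2 × 10¹¹ Pa
  delta = 2.267 mm = 0.002267 m
Substitute:
  I = (68400 × 4.56^3) / (48 × 0.002267 × (2 × 10¹¹))
  I = 0.000298 m⁴
Final answer: I = 0.000298 m⁴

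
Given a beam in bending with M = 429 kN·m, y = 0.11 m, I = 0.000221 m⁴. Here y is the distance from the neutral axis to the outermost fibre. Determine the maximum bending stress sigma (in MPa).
Model: a beam in bending, so sigma = (M·y) / I.
Convert to SI units:
  M = 429 kN·m = 429000 N·m
Substitute:
  sigma = (429000 × 0.11) / 0.000221
  sigma = 2.135 × 10⁸ Pa
Convert: sigma = 2.135 × 10⁸ Pa = 213.5 MPa
Final answer: sigma = 213.5 MPa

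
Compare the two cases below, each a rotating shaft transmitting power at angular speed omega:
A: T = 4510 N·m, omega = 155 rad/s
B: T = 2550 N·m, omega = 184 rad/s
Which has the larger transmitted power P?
Model: a rotating shaft transmitting power at angular speed omega, so P = T·omega (SI units).
  A: P = 4510 × 155 = 699000 W = 699 kW
  B: P = 2550 × 184 = 469200 W = 469.2 kW
699 kW > 469.2 kW, so A is larger.
Final answer: A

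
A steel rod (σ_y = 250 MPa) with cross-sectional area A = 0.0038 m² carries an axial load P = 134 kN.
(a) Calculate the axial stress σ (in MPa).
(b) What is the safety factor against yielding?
(a) Axial stress σ = P/A. Convert P = 134 kN = 134000 N.
  σ = 134000 / 0.0038 = 3.526 × 10⁷ Pa = 35.26 MPa
(b) Safety factor SF = σ_y/σ = 250 / 35.26 = 7.09
Final answer: (a) σ = 35.26 MPa, (b) SF = 7.09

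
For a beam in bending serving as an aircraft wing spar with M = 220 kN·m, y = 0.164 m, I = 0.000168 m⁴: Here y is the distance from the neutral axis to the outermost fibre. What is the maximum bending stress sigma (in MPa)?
Model: a beam in bending, so sigma = (M·y) / I.
Convert to SI units:
  M = 220 kN·m = 220000 N·m
Substitute:
  sigma = (220000 × 0.164) / 0.000168
  sigma = 2.148 × 10⁸ Pa
Convert: sigma = 2.148 × 10⁸ Pa = 214.8 MPa
Final answer: sigma = 214.8 MPa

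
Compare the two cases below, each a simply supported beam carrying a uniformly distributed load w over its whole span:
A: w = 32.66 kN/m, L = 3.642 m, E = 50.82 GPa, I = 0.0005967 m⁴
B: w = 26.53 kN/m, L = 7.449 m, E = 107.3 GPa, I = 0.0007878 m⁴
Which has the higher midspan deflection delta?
Model: a simply supported beam carrying a uniformly distributed load w over its whole span, so delta = (5·w·L^4) / (384·E·I) (SI units).
  A: delta = (5 × 32660 × 3.642^4) / (384 × (5.082 × 10¹⁰) × 0.0005967) = 0.002467 m = 2.467 mm
  B: delta = (5 × 26530 × 7.449^4) / (384 × (1.073 × 10¹¹) × 0.0007878) = 0.01258 m = 12.58 mm
12.58 mm > 2.467 mm, so B is larger.
Final answer: B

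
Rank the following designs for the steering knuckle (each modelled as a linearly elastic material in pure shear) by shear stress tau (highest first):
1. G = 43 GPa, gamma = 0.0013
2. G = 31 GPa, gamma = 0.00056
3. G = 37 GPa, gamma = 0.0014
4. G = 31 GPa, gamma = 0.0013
Model: a linearly elastic material in pure shear, so tau = G·gamma (SI units).
  Case 1: tau = (4.3 × 10¹⁰) × 0.0013 = 5.59 × 10⁷ Pa = 55.9 MPa
  Case 2: tau = (3.1 × 10¹⁰) × 0.00056 = 1.736 × 10⁷ Pa = 17.36 MPa
  Case 3: tau = (3.7 × 10¹⁰) × 0.0014 = 5.18 × 10⁷ Pa = 51.8 MPa
  Case 4: tau = (3.1 × 10¹⁰) × 0.0013 = 4.03 × 10⁷ Pa = 40.3 MPa
Ordering: 55.9 MPa (case 1) > 51.8 MPa (case 3) > 40.3 MPa (case 4) > 17.36 MPa (case 2)
Final answer: 1, 3, 4, 2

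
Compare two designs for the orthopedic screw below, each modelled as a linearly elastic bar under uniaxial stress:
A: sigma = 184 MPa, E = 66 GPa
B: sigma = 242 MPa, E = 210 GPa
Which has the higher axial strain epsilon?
Model: a linearly elastic bar under uniaxial stress, so epsilon = sigma / E (SI units).
  A: epsilon = (1.84 × 10⁸) / (6.6 × 10¹⁰) = 0.002788
  B: epsilon = (2.42 × 10⁸) / (2.1 × 10¹¹) = 0.001152
0.002788 > 0.001152, so A is larger.
Final answer: A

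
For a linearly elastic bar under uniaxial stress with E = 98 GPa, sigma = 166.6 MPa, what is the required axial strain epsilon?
Model: a linearly elastic bar under uniaxial stress, so sigma = E·epsilon.
Solve for epsilon: epsilon = sigma / E.
Convert to SI units:
  E = 98 GPa = 9.8 × 10¹⁰ Pa
  sigma = 166.6 MPa = 1.666 × 10⁸ Pa
Substitute:
  epsilon = (1.666 × 10⁸) / (9.8 × 10¹⁰)
  epsilon = 0.0017
Final answer: epsilon = 0.0017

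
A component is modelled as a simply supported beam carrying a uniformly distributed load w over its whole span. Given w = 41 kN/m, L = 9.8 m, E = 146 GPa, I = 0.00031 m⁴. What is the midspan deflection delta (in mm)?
Model: a simply supported beam carrying a uniformly distributed load w over its whole span, so delta = (5·w·L^4) / (384·E·I).
Convert to SI units:
  w = 41 kN/m = 41000 N/m
  E = 146 GPa = 1.46 × 10¹¹ Pa
Substitute:
  delta = (5 × 41000 × 9.8^4) / (384 × (1.46 × 10¹¹) × 0.00031)
  delta = 0.1088 m
Convert: delta = 0.1088 m = 108.8 mm
Final answer: delta = 108.8 mm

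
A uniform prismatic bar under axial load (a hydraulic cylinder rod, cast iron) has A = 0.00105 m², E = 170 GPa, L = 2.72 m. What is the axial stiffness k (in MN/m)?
Model: a uniform prismatic bar under axial load, so k = (A·E) / L.
Convert to SI units:
  E = 170 GPa = 1.7 × 10¹¹ Pa
Substitute:
  k = (0.00105 × (1.7 × 10¹¹)) / 2.72
  k = 6.562 × 10⁷ N/m
Convert: k = 6.562 × 10⁷ N/m = 65.62 MN/m
Final answer: k = 65.62 MN/m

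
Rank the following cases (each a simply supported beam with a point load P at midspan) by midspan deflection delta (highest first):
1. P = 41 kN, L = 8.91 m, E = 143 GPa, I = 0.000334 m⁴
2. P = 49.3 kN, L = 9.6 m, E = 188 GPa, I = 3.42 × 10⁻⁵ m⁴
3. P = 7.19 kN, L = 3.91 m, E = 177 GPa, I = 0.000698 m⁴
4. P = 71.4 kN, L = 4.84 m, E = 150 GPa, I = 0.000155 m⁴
Model: a simply supported beam with a point load P at midspan, so delta = (P·L^3) / (48·E·I) (SI units).
  Case 1: delta = (41000 × 8.91^3) / (48 × (1.43 × 10¹¹) × 0.000334) = 0.01265 m = 12.65 mm
  Case 2: delta = (49300 × 9.6^3) / (48 × (1.88 × 10¹¹) × (3.42 × 10⁻⁵)) = 0.1413 m = 141.3 mm
  Case 3: delta = (7190 × 3.91^3) / (48 × (1.77 × 10¹¹) × 0.000698) = 7.248 × 10⁻⁵ m = 0.07248 mm
  Case 4: delta = (71400 × 4.84^3) / (48 × (1.5 × 10¹¹) × 0.000155) = 0.007254 m = 7.254 mm
Ordering: 141.3 mm (case 2) > 12.65 mm (case 1) > 7.254 mm (case 4) > 0.07248 mm (case 3)
Final answer: 2, 1, 4, 3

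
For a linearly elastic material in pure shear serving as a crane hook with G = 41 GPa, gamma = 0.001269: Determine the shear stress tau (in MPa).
Model: a linearly elastic material in pure shear, so tau = G·gamma.
Convert to SI units:
  G = 41 GPa = 4.1 × 10¹⁰ Pa
Substitute:
  tau = (4.1 × 10¹⁰) × 0.001269
  tau = 5.203 × 10⁷ Pa
Convert: tau = 5.203 × 10⁷ Pa = 52.03 MPa
Final answer: tau = 52.03 MPa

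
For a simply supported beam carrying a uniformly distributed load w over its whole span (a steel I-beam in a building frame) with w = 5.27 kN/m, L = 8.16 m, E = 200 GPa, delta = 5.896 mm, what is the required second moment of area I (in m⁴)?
Model: a simply supported beam carrying a uniformly distributed load w over its whole span, so delta = (5·w·L^4) / (384·E·I).
Solve for I: I = (5·w·L^4) / (384·delta·E).
Convert to SI units:
  w = 5.27 kN/m = 5270 N/m
  E = 200 GPa = 2 × 10¹¹ Pa
  delta = 5.896 mm = 0.005896 m
Substitute:
  I = (5 × 5270 × 8.16^4) / (384 × 0.005896 × (2 × 10¹¹))
  I = 0.000258 m⁴
Final answer: I = 0.000258 m⁴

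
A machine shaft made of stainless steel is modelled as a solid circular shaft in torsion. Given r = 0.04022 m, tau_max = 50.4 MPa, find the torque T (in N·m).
Model: a solid circular shaft in torsion, so tau_max = (2·T) / (π·r^3).
Solve for T: T = (π·tau_max·r^3) / 2.
Convert to SI units:
  tau_max = 50.4 MPa = 5.04 × 10⁷ Pa
Substitute:
  T = (π × (5.04 × 10⁷) × 0.04022^3) / 2
  T = 5151 N·m
Final answer: T = 5151 N·m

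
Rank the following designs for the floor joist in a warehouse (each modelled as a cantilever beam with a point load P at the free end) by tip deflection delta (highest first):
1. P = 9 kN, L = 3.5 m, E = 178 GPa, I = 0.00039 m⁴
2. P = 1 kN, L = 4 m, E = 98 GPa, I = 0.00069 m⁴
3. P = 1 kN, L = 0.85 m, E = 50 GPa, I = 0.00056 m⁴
Model: a cantilever beam with a point load P at the free end, so delta = (P·L^3) / (3·E·I) (SI units).
  Case 1: delta = (9000 × 3.5^3) / (3 × (1.78 × 10¹¹) × 0.00039) = 0.001853 m = 1.853 mm
  Case 2: delta = (1000 × 4^3) / (3 × (9.8 × 10¹⁰) × 0.00069) = 0.0003155 m = 0.3155 mm
  Case 3: delta = (1000 × 0.85^3) / (3 × (5 × 10¹⁰) × 0.00056) = 7.311 × 10⁻⁶ m = 0.007311 mm
Ordering: 1.853 mm (case 1) > 0.3155 mm (case 2) > 0.007311 mm (case 3)
Final answer: 1, 2, 3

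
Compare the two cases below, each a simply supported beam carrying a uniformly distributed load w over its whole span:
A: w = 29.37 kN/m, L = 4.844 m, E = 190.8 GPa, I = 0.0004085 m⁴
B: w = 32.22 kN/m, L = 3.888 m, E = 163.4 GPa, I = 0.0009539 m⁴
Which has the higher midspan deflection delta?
Model: a simply supported beam carrying a uniformly distributed load w over its whole span, so delta = (5·w·L^4) / (384·E·I) (SI units).
  A: delta = (5 × 29370 × 4.844^4) / (384 × (1.908 × 10¹¹) × 0.0004085) = 0.002701 m = 2.701 mm
  B: delta = (5 × 32220 × 3.888^4) / (384 × (1.634 × 10¹¹) × 0.0009539) = 0.0006151 m = 0.6151 mm
2.701 mm > 0.6151 mm, so A is larger.
Final answer: A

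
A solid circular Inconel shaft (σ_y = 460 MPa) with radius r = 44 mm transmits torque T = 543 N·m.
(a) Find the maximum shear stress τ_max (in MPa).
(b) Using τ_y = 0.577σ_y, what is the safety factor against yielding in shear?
(a) For a solid circular shaft, τ_max = T·r/J with J = π·r^4/2, i.e. τ_max = 2·T / (π·r^3). Convert r = 44 mm = 0.044 m.
  τ_max = (2 × 543) / (π × 0.044^3) = 4.058 × 10⁶ Pa = 4.058 MPa
(b) τ_y = 0.577 × 460 = 265.42 MPa
  SF = τ_y/τ_max = 265.42 / 4.058 = 65.41
Final answer: (a) τ_max = 4.058 MPa, (b) SF = 65.41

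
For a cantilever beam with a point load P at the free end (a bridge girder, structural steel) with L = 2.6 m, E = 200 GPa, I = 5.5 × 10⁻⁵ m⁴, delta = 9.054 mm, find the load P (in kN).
Model: a cantilever beam with a point load P at the free end, so delta = (P·L^3) / (3·E·I).
Solve for P: P = (3·delta·E·I) / L^3.
Convert to SI units:
  E = 200 GPa = 2 × 10¹¹ Pa
  delta = 9.054 mm = 0.009054 m
Substitute:
  P = (3 × 0.009054 × (2 × 10¹¹) × (5.5 × 10⁻⁵)) / 2.6^3
  P = 17000 N
Convert: P = 17000 N = 17 kN
Final answer: P = 17 kN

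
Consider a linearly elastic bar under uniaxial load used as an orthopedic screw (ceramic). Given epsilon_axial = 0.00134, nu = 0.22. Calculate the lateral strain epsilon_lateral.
Model: a linearly elastic bar under uniaxial load, so epsilon_lateral = -nu·epsilon_axial.
Substitute:
  epsilon_lateral = -(0.22 × 0.00134)
  epsilon_lateral = -0.0002948
Final answer: epsilon_lateral = -0.0002948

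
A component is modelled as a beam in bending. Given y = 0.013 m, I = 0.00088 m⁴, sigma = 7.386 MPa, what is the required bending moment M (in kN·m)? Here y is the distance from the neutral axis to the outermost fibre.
Model: a beam in bending, so sigma = (M·y) / I.
Solve for M: M = (sigma·I) / y.
Convert to SI units:
  sigma = 7.386 MPa = 7.386 × 10⁶ Pa
Substitute:
  M = ((7.386 × 10⁶) × 0.00088) / 0.013
  M = 500000 N·m
Convert: M = 500000 N·m = 500 kN·m
Final answer: M = 500 kN·m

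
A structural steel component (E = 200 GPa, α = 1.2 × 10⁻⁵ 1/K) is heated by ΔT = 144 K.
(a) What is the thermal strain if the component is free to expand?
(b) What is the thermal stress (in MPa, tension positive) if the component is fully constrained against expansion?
(a) Free thermal strain ε_th = α·ΔT = (1.2 × 10⁻⁵) × 144 = 0.001728
(b) Fully constrained, the expansion is suppressed, so σ = -E·α·ΔT. Convert E = 200 GPa = 2 × 10¹¹ Pa.
  σ = -(2 × 10¹¹) × (1.2 × 10⁻⁵) × 144 = -3.456 × 10⁸ Pa = -345.6 MPa (compressive)
Final answer: (a) ε_th = 0.001728, (b) σ = -345.6 MPa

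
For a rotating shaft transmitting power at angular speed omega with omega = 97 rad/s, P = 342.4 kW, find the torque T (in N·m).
Model: a rotating shaft transmitting power at angular speed omega, so P = T·omega.
Solve for T: T = P / omega.
Convert to SI units:
  P = 342.4 kW = 342400 W
Substitute:
  T = 342400 / 97
  T = 3530 N·m
Final answer: T = 3530 N·m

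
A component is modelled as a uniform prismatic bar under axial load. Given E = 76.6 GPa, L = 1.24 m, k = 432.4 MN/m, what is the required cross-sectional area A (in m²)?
Model: a uniform prismatic bar under axial load, so k = (A·E) / L.
Solve for A: A = (k·L) / E.
Convert to SI units:
  E = 76.6 GPa = 7.66 × 10¹⁰ Pa
  k = 432.4 MN/m = 4.324 × 10⁸ N/m
Substitute:
  A = ((4.324 × 10⁸) × 1.24) / (7.66 × 10¹⁰)
  A = 0.007 m²
Final answer: A = 0.007 m²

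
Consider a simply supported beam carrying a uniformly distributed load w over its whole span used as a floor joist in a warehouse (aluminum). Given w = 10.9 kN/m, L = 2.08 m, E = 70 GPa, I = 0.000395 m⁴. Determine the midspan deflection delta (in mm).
Model: a simply supported beam carrying a uniformly distributed load w over its whole span, so delta = (5·w·L^4) / (384·E·I).
Convert to SI units:
  w = 10.9 kN/m = 10900 N/m
  E = 70 GPa = 7 × 10¹⁰ Pa
Substitute:
  delta = (5 × 10900 × 2.08^4) / (384 × (7 × 10¹⁰) × 0.000395)
  delta = 9.608 × 10⁻⁵ m
Convert: delta = 9.608 × 10⁻⁵ m = 0.09608 mm
Final answer: delta = 0.09608 mm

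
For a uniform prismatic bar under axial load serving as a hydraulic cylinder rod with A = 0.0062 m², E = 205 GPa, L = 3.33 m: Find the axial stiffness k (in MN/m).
Model: a uniform prismatic bar under axial load, so k = (A·E) / L.
Convert to SI units:
  E = 205 GPa = 2.05 × 10¹¹ Pa
Substitute:
  k = (0.0062 × (2.05 × 10¹¹)) / 3.33
  k = 3.817 × 10⁸ N/m
Convert: k = 3.817 × 10⁸ N/m = 381.7 MN/m
Final answer: k = 381.7 MN/m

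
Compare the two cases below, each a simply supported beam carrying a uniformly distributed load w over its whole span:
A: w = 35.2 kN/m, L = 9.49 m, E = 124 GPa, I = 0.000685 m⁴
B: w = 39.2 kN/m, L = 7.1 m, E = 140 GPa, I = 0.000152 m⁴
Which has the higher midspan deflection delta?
Model: a simply supported beam carrying a uniformly distributed load w over its whole span, so delta = (5·w·L^4) / (384·E·I) (SI units).
  A: delta = (5 × 35200 × 9.49^4) / (384 × (1.24 × 10¹¹) × 0.000685) = 0.04377 m = 43.77 mm
  B: delta = (5 × 39200 × 7.1^4) / (384 × (1.4 × 10¹¹) × 0.000152) = 0.06095 m = 60.95 mm
60.95 mm > 43.77 mm, so B is larger.
Final answer: B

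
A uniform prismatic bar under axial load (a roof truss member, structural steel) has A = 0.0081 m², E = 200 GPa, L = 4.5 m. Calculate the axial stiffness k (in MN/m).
Model: a uniform prismatic bar under axial load, so k = (A·E) / L.
Convert to SI units:
  E = 200 GPa = 2 × 10¹¹ Pa
Substitute:
  k = (0.0081 × (2 × 10¹¹)) / 4.5
  k = 3.6 × 10⁸ N/m
Convert: k = 3.6 × 10⁸ N/m = 360 MN/m
Final answer: k = 360 MN/m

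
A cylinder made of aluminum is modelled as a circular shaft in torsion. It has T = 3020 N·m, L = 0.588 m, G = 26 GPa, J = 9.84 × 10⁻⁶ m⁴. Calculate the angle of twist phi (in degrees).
Model: a circular shaft in torsion, so phi = (T·L) / (G·J).
Convert to SI units:
  G = 26 GPa = 2.6 × 10¹⁰ Pa
Substitute:
  phi = (3020 × 0.588) / ((2.6 × 10¹⁰) × (9.84 × 10⁻⁶))
  phi = 0.006941 rad
Convert to degrees: phi = 0.006941 × 180/π = 0.3977°
Final answer: phi = 0.3977°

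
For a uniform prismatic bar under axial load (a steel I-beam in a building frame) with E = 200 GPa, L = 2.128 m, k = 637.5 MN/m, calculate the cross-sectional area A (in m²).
Model: a uniform prismatic bar under axial load, so k = (A·E) / L.
Solve for A: A = (k·L) / E.
Convert to SI units:
  E = 200 GPa = 2 × 10¹¹ Pa
  k = 637.5 MN/m = 6.375 × 10⁸ N/m
Substitute:
  A = ((6.375 × 10⁸) × 2.128) / (2 × 10¹¹)
  A = 0.006783 m²
Final answer: A = 0.006783 m²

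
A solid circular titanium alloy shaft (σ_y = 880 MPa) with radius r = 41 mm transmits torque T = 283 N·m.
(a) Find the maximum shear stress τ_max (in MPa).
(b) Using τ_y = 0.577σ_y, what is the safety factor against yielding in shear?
(a) For a solid circular shaft, τ_max = T·r/J with J = π·r^4/2, i.e. τ_max = 2·T / (π·r^3). Convert r = 41 mm = 0.041 m.
  τ_max = (2 × 283) / (π × 0.041^3) = 2.614 × 10⁶ Pa = 2.614 MPa
(b) τ_y = 0.577 × 880 = 507.76 MPa
  SF = τ_y/τ_max = 507.76 / 2.614 = 194.2
Final answer: (a) τ_max = 2.614 MPa, (b) SF = 194.2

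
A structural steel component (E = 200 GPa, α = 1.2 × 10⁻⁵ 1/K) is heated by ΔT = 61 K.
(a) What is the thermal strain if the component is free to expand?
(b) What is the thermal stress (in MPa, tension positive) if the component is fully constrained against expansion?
(a) Free thermal strain ε_th = α·ΔT = (1.2 × 10⁻⁵) × 61 = 0.000732
(b) Fully constrained, the expansion is suppressed, so σ = -E·α·ΔT. Convert E = 200 GPa = 2 × 10¹¹ Pa.
  σ = -(2 × 10¹¹) × (1.2 × 10⁻⁵) × 61 = -1.464 × 10⁸ Pa = -146.4 MPa (compressive)
Final answer: (a) ε_th = 0.000732, (b) σ = -146.4 MPa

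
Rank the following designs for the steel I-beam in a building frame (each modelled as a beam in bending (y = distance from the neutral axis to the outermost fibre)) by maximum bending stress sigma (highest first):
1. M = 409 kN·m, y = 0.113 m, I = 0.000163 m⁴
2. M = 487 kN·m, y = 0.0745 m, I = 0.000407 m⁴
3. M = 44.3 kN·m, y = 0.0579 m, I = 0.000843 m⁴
Model: a beam in bending (y = distance from the neutral axis to the outermost fibre), so sigma = (M·y) / I (SI units).
  Case 1: sigma = (409000 × 0.113) / 0.000163 = 2.835 × 10⁸ Pa = 283.5 MPa
  Case 2: sigma = (487000 × 0.0745) / 0.000407 = 8.914 × 10⁷ Pa = 89.14 MPa
  Case 3: sigma = (44300 × 0.0579) / 0.000843 = 3.043 × 10⁶ Pa = 3.043 MPa
Ordering: 283.5 MPa (case 1) > 89.14 MPa (case 2) > 3.043 MPa (case 3)
Final answer: 1, 2, 3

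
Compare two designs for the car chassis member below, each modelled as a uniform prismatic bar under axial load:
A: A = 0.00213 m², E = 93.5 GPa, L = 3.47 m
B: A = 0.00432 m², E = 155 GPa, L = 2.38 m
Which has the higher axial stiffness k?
Model: a uniform prismatic bar under axial load, so k = (A·E) / L (SI units).
  A: k = (0.00213 × (9.35 × 10¹⁰)) / 3.47 = 5.739 × 10⁷ N/m = 57.39 MN/m
  B: k = (0.00432 × (1.55 × 10¹¹)) / 2.38 = 2.813 × 10⁸ N/m = 281.3 MN/m
281.3 MN/m > 57.39 MN/m, so B is larger.
Final answer: B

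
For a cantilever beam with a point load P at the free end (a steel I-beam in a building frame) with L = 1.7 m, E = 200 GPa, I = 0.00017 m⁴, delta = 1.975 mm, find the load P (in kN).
Model: a cantilever beam with a point load P at the free end, so delta = (P·L^3) / (3·E·I).
Solve for P: P = (3·delta·E·I) / L^3.
Convert to SI units:
  E = 200 GPa = 2 × 10¹¹ Pa
  delta = 1.975 mm = 0.001975 m
Substitute:
  P = (3 × 0.001975 × (2 × 10¹¹) × 0.00017) / 1.7^3
  P = 41000 N
Convert: P = 41000 N = 41 kN
Final answer: P = 41 kN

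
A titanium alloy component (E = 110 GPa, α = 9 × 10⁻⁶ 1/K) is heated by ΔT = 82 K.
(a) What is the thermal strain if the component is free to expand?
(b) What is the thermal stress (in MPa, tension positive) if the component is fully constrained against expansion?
(a) Free thermal strain ε_th = α·ΔT = (9 × 10⁻⁶) × 82 = 0.000738
(b) Fully constrained, the expansion is suppressed, so σ = -E·α·ΔT. Convert E = 110 GPa = 1.1 × 10¹¹ Pa.
  σ = -(1.1 × 10¹¹) × (9 × 10⁻⁶) × 82 = -8.118 × 10⁷ Pa = -81.18 MPa (compressive)
Final answer: (a) ε_th = 0.000738, (b) σ = -81.18 MPa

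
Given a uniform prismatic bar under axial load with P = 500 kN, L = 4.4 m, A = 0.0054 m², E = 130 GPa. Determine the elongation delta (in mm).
Model: a uniform prismatic bar under axial load, so delta = (P·L) / (A·E).
Convert to SI units:
  P = 500 kN = 500000 N
  E = 130 GPa = 1.3 × 10¹¹ Pa
Substitute:
  delta = (500000 × 4.4) / (0.0054 × (1.3 × 10¹¹))
  delta = 0.003134 m
Convert: delta = 0.003134 m = 3.134 mm
Final answer: delta = 3.134 mm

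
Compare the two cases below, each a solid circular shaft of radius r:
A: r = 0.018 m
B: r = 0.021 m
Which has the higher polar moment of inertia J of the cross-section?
Model: a solid circular shaft of radius r, so J = (π·r^4) / 2 (SI units).
  A: J = (π × 0.018^4) / 2 = 1.649 × 10⁻⁷ m⁴
  B: J = (π × 0.021^4) / 2 = 3.055 × 10⁻⁷ m⁴
3.055 × 10⁻⁷ m⁴ > 1.649 × 10⁻⁷ m⁴, so B is larger.
Final answer: B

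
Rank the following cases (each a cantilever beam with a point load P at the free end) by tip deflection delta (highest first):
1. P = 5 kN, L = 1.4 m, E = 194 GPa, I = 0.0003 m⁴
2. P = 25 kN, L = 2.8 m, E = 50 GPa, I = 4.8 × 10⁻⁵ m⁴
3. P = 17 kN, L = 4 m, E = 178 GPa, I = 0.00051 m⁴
Model: a cantilever beam with a point load P at the free end, so delta = (P·L^3) / (3·E·I) (SI units).
  Case 1: delta = (5000 × 1.4^3) / (3 × (1.94 × 10¹¹) × 0.0003) = 7.858 × 10⁻⁵ m = 0.07858 mm
  Case 2: delta = (25000 × 2.8^3) / (3 × (5 × 10¹⁰) × (4.8 × 10⁻⁵)) = 0.07622 m = 76.22 mm
  Case 3: delta = (17000 × 4^3) / (3 × (1.78 × 10¹¹) × 0.00051) = 0.003995 m = 3.995 mm
Ordering: 76.22 mm (case 2) > 3.995 mm (case 3) > 0.07858 mm (case 1)
Final answer: 2, 3, 1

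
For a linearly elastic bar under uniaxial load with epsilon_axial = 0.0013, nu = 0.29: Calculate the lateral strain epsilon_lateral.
Model: a linearly elastic bar under uniaxial load, so epsilon_lateral = -nu·epsilon_axial.
Substitute:
  epsilon_lateral = -(0.29 × 0.0013)
  epsilon_lateral = -0.000377
Final answer: epsilon_lateral = -0.000377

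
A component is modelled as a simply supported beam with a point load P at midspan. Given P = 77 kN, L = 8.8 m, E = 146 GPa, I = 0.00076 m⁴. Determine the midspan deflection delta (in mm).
Model: a simply supported beam with a point load P at midspan, so delta = (P·L^3) / (48·E·I).
Convert to SI units:
  P = 77 kN = 77000 N
  E = 146 GPa = 1.46 × 10¹¹ Pa
Substitute:
  delta = (77000 × 8.8^3) / (48 × (1.46 × 10¹¹) × 0.00076)
  delta = 0.009852 m
Convert: delta = 0.009852 m = 9.852 mm
Final answer: delta = 9.852 mm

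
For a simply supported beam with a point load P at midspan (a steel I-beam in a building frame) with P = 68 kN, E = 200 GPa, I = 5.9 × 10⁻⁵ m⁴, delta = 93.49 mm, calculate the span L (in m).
Model: a simply supported beam with a point load P at midspan, so delta = (P·L^3) / (48·E·I).
Solve for L: L = ((48·delta·E·I) / P)^(1/3).
Convert to SI units:
  P = 68 kN = 68000 N
  E = 200 GPa = 2 × 10¹¹ Pa
  delta = 93.49 mm = 0.09349 m
Substitute:
  L = ((48 × 0.09349 × (2 × 10¹¹) × (5.9 × 10⁻⁵)) / 68000)^(1/3)
  L = 9.2 m
Final answer: L = 9.2 m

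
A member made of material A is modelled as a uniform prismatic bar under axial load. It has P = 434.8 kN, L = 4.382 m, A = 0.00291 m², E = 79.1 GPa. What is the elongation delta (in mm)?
Model: a uniform prismatic bar under axial load, so delta = (P·L) / (A·E).
Convert to SI units:
  P = 434.8 kN = 434800 N
  E = 79.1 GPa = 7.91 × 10¹⁰ Pa
Substitute:
  delta = (434800 × 4.382) / (0.00291 × (7.91 × 10¹⁰))
  delta = 0.008277 m
Convert: delta = 0.008277 m = 8.277 mm
Final answer: delta = 8.277 mm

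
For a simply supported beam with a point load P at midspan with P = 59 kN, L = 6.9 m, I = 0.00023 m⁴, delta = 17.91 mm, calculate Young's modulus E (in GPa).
Model: a simply supported beam with a point load P at midspan, so delta = (P·L^3) / (48·E·I).
Solve for E: E = (P·L^3) / (48·delta·I).
Convert to SI units:
  P = 59 kN = 59000 N
  delta = 17.91 mm = 0.01791 m
Substitute:
  E = (59000 × 6.9^3) / (48 × 0.01791 × 0.00023)
  E = 9.802 × 10¹⁰ Pa
Convert: E = 9.802 × 10¹⁰ Pa = 98.02 GPa
Final answer: E = 98.02 GPa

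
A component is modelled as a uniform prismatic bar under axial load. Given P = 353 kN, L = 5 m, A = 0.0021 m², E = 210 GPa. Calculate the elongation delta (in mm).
Model: a uniform prismatic bar under axial load, so delta = (P·L) / (A·E).
Convert to SI units:
  P = 353 kN = 353000 N
  E = 210 GPa = 2.1 × 10¹¹ Pa
Substitute:
  delta = (353000 × 5) / (0.0021 × (2.1 × 10¹¹))
  delta = 0.004002 m
Convert: delta = 0.004002 m = 4.002 mm
Final answer: delta = 4.002 mm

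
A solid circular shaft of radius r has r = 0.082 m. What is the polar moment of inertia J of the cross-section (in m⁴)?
Model: a solid circular shaft of radius r, so J = (π·r^4) / 2.
Substitute:
  J = (π × 0.082^4) / 2
  J = 7.102 × 10⁻⁵ m⁴
Final answer: J = 7.102 × 10⁻⁵ m⁴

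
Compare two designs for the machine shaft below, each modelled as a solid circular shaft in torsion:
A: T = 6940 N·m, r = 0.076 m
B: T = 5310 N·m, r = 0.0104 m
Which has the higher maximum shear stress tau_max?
Model: a solid circular shaft in torsion, so tau_max = (2·T) / (π·r^3) (SI units).
  A: tau_max = (2 × 6940) / (π × 0.076^3) = 1.006 × 10⁷ Pa = 10.06 MPa
  B: tau_max = (2 × 5310) / (π × 0.0104^3) = 3.005 × 10⁹ Pa = 3005 MPa
3005 MPa > 10.06 MPa, so B is larger.
Final answer: B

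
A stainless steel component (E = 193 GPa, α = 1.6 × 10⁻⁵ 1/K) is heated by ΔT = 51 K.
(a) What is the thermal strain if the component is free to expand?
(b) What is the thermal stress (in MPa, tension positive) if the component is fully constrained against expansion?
(a) Free thermal strain ε_th = α·ΔT = (1.6 × 10⁻⁵) × 51 = 0.000816
(b) Fully constrained, the expansion is suppressed, so σ = -E·α·ΔT. Convert E = 193 GPa = 1.93 × 10¹¹ Pa.
  σ = -(1.93 × 10¹¹) × (1.6 × 10⁻⁵) × 51 = -1.575 × 10⁸ Pa = -157.5 MPa (compressive)
Final answer: (a) ε_th = 0.000816, (b) σ = -157.5 MPa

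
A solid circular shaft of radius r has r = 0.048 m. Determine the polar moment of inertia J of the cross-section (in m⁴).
Model: a solid circular shaft of radius r, so J = (π·r^4) / 2.
Substitute:
  J = (π × 0.048^4) / 2
  J = 8.338 × 10⁻⁶ m⁴
Final answer: J = 8.338 × 10⁻⁶ m⁴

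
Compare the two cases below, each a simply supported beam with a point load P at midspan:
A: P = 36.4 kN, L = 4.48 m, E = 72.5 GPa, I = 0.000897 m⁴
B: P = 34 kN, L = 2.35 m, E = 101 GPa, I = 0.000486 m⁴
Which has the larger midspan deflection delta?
Model: a simply supported beam with a point load P at midspan, so delta = (P·L^3) / (48·E·I) (SI units).
  A: delta = (36400 × 4.48^3) / (48 × (7.25 × 10¹⁰) × 0.000897) = 0.001048 m = 1.048 mm
  B: delta = (34000 × 2.35^3) / (48 × (1.01 × 10¹¹) × 0.000486) = 0.0001873 m = 0.1873 mm
1.048 mm > 0.1873 mm, so A is larger.
Final answer: A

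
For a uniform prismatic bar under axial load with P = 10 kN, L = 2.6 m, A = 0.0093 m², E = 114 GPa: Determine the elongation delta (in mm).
Model: a uniform prismatic bar under axial load, so delta = (P·L) / (A·E).
Convert to SI units:
  P = 10 kN = 10000 N
  E = 114 GPa = 1.14 × 10¹¹ Pa
Substitute:
  delta = (10000 × 2.6) / (0.0093 × (1.14 × 10¹¹))
  delta = 2.452 × 10⁻⁵ m
Convert: delta = 2.452 × 10⁻⁵ m = 0.02452 mm
Final answer: delta = 0.02452 mm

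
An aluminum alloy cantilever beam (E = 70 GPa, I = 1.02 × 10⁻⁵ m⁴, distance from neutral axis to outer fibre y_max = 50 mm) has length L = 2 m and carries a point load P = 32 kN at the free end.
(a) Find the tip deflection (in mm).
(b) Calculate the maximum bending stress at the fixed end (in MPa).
(a) Tip deflection of a cantilever with an end point load: δ = P·L^3 / (3·E·I). Convert P = 32 kN = 32000 N, E = 70 GPa = 7 × 10¹⁰ Pa.
  δ = (32000 × 2^3) / (3 × (7 × 10¹⁰) × (1.02 × 10⁻⁵)) = 0.1195 m = 119.5 mm
(b) Maximum bending moment at the fixed end: M = P·L = 32000 × 2 = 64000 N·m. Convert y_max = 50 mm = 0.05 m.
  σ = M·y_max / I = (64000 × 0.05) / (1.02 × 10⁻⁵) = 3.137 × 10⁸ Pa = 313.7 MPa
Final answer: (a) δ = 119.5 mm, (b) σ = 313.7 MPa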